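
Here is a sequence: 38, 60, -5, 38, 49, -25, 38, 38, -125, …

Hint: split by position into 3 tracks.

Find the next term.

38

Split by position mod 3 into 3 tracks.
Stream A: 38, 38, 38. Always 38.
Stream B: 60, 49, 38. Subtracting 11 each time.
Stream C: -5, -25, -125. Geometric, ×5 each step.
Position 10 → stream A, term 4 = 38.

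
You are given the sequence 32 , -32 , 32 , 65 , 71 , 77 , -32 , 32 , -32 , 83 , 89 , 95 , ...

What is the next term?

32

Positions follow the repeating pattern AAABBB; grouping by letter gives 2 tracks.
Track A: 32, -32, 32, -32, 32, -32. Alternating ±32.
Track B: 65, 71, 77, 83, 89, 95. Arithmetic with common difference +6.
Term 13 comes from track A (its 7th entry): 32.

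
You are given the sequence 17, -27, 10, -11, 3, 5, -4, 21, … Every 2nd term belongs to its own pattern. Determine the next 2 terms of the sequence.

Taking every 2nd term gives 2 separate tracks.
Stream A: 17, 10, 3, -4 — arithmetic with common difference −7.
Stream B: -27, -11, 5, 21 — arithmetic, step +16.
Term 9 comes from stream A (its 5th entry): -11.
Term 10 comes from stream B (its 5th entry): 37.

-11, 37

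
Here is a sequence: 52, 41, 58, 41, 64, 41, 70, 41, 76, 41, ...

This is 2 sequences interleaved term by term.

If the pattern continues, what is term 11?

Taking every 2nd term gives 2 separate tracks.
Subsequence A: 52, 58, 64, 70, 76. Adding 6 each time.
Subsequence B: 41, 41, 41, 41, 41. Constant 41.
The 11th slot belongs to subsequence A; its 6th term is 82.

82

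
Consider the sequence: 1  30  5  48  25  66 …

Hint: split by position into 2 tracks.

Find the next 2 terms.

125, 84

Odd-indexed and even-indexed terms follow separate rules.
Stream A: 1, 5, 25 — successive powers of 5.
Stream B: 30, 48, 66 — arithmetic, step +18.
The 7th slot belongs to stream A; its 4th term is 125.
Term 8 comes from stream B (its 4th entry): 84.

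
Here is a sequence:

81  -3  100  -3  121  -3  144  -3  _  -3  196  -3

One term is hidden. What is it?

169

Positions 1, 3, 5, … form one subsequence and positions 2, 4, 6, … form another.
Track A is 81, 100, 121, 144, ?, 196, which is the squares 9², 10², 11², ….
Track B is -3, -3, -3, -3, -3, -3, which is the constant sequence -3.
So the missing entry in track A is 169.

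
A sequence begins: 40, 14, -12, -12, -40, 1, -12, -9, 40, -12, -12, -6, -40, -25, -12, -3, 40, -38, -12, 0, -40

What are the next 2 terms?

Split by position mod 4 into 4 tracks.
Track A: 40, -40, 40, -40, 40, -40 — alternating ±40.
Track B: 14, 1, -12, -25, -38 — arithmetic, step −13.
Track C: -12, -12, -12, -12, -12 — the constant sequence -12.
Track D: -12, -9, -6, -3, 0 — linear: a_n = -15 + 3·n.
Position 22 falls in track B as its term 6, giving -51.
The 23rd slot belongs to track C; its 6th term is -12.

-51, -12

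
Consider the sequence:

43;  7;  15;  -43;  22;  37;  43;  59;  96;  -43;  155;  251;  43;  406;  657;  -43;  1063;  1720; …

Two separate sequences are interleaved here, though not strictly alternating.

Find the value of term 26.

Positions follow the repeating pattern ABB; grouping by letter gives 2 tracks.
Stream A is 43, -43, 43, -43, 43, -43, which is oscillating between 43 and -43.
Stream B is 7, 15, 22, 37, 59, 96, 155, 251, 406, 657, 1063, 1720, which is each term equals the sum of the previous two.
The 26th slot belongs to stream B; its 17th term is 19075.

19075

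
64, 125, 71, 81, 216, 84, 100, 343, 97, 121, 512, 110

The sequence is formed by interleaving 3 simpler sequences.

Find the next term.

144

Split by position mod 3: positions 1, 4, 7, … form one track, and each other residue class forms its own.
Track A is 64, 81, 100, 121, which is the squares 8², 9², 10², ….
Track B is 125, 216, 343, 512, which is consecutive cubes n³ from n = 5.
Track C is 71, 84, 97, 110, which is arithmetic, step +13.
Position 13 → track A, term 5 = 144.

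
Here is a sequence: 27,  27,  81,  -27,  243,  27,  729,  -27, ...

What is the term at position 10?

Taking every 2nd term gives 2 separate tracks.
Stream A: 27, 81, 243, 729 — powers of 3.
Stream B: 27, -27, 27, -27 — oscillating between 27 and -27.
The 10th slot belongs to stream B; its 5th term is 27.

27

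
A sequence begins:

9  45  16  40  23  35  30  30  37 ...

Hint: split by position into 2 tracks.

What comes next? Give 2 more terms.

Positions 1, 3, 5, … form one subsequence and positions 2, 4, 6, … form another.
Subsequence A: 9, 16, 23, 30, 37. Linear: a_n = 2 + 7·n.
Subsequence B: 45, 40, 35, 30. Arithmetic, step −5.
Position 10 falls in subsequence B as its term 5, giving 25.
Position 11 → subsequence A, term 6 = 44.

25, 44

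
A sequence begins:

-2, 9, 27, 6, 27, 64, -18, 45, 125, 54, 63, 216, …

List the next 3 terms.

Taking every 3rd term gives 3 separate tracks.
Stream A: -2, 6, -18, 54. Geometric with ratio -3.
Stream B: 9, 27, 45, 63. Linear: a_n = -9 + 18·n.
Stream C: 27, 64, 125, 216. Perfect cubes starting at 3³.
Term 13 comes from stream A (its 5th entry): -162.
Position 14 falls in stream B as its term 5, giving 81.
Position 15 → stream C, term 5 = 343.

-162, 81, 343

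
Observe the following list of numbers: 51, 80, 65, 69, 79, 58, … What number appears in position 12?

Taking every 2nd term gives 2 separate tracks.
Subsequence A: 51, 65, 79. Linear: a_n = 37 + 14·n.
Subsequence B: 80, 69, 58. Arithmetic, step −11.
Position 12 → subsequence B, term 6 = 25.

25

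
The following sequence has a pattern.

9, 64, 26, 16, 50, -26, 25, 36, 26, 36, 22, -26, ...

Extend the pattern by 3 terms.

49, 8, 26

Read the sequence 3 terms at a time; column i is its own pattern.
Track A is 9, 16, 25, 36, which is perfect squares starting at 3².
Track B is 64, 50, 36, 22, which is linear: a_n = 78 − 14·n.
Track C is 26, -26, 26, -26, which is the oscillation 26·(−1)^(n+1).
Term 13 comes from track A (its 5th entry): 49.
Position 14 falls in track B as its term 5, giving 8.
Term 15 comes from track C (its 5th entry): 26.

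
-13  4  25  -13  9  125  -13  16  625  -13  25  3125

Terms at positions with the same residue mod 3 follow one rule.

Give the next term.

The terms cycle through 3 interleaved subsequences.
Subsequence A is -13, -13, -13, -13, which is constant -13.
Subsequence B is 4, 9, 16, 25, which is the squares 2², 3², 4², ….
Subsequence C is 25, 125, 625, 3125, which is powers of 5.
Position 13 → subsequence A, term 5 = -13.

-13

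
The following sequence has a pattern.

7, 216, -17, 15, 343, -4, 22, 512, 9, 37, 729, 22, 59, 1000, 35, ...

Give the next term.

Taking every 3rd term gives 3 separate tracks.
Subsequence A: 7, 15, 22, 37, 59. A Fibonacci-like recurrence a_n = a_{n-1} + a_{n-2}.
Subsequence B: 216, 343, 512, 729, 1000. Perfect cubes starting at 6³.
Subsequence C: -17, -4, 9, 22, 35. Arithmetic, step +13.
Position 16 falls in subsequence A as its term 6, giving 96.

96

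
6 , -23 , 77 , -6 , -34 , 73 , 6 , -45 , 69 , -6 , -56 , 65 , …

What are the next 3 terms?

6, -67, 61

The terms cycle through 3 interleaved subsequences.
Track A: 6, -6, 6, -6. The oscillation 6·(−1)^(n+1).
Track B: -23, -34, -45, -56. Arithmetic, step −11.
Track C: 77, 73, 69, 65. Linear: a_n = 81 − 4·n.
Position 13 falls in track A as its term 5, giving 6.
Position 14 → track B, term 5 = -67.
Position 15 falls in track C as its term 5, giving 61.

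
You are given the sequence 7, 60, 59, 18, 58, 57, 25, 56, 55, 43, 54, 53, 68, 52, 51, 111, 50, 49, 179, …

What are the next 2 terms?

Positions follow the repeating pattern ABB; grouping by letter gives 2 tracks.
Stream A: 7, 18, 25, 43, 68, 111, 179 (each term equals the sum of the previous two).
Stream B: 60, 59, 58, 57, 56, 55, 54, 53, 52, 51, 50, 49 (linear: a_n = 61 − n).
The 20th slot belongs to stream B; its 13th term is 48.
The 21st slot belongs to stream B; its 14th term is 47.

48, 47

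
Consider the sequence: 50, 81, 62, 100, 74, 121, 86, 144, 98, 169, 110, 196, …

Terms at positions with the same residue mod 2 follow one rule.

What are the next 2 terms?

122, 225

Taking every 2nd term gives 2 separate tracks.
Stream A: 50, 62, 74, 86, 98, 110 (adding 12 each time).
Stream B: 81, 100, 121, 144, 169, 196 (consecutive squares n² from n = 9).
Position 13 → stream A, term 7 = 122.
Term 14 comes from stream B (its 7th entry): 225.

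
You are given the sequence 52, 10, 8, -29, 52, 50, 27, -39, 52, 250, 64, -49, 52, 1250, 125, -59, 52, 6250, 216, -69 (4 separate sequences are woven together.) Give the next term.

Read the sequence 4 terms at a time; column i is its own pattern.
Track A is 52, 52, 52, 52, 52, which is the constant sequence 52.
Track B is 10, 50, 250, 1250, 6250, which is geometric with ratio 5.
Track C is 8, 27, 64, 125, 216, which is perfect cubes starting at 2³.
Track D is -29, -39, -49, -59, -69, which is arithmetic, step −10.
Term 21 comes from track A (its 6th entry): 52.

52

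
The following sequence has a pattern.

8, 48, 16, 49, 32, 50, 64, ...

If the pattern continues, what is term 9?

Split by position mod 2 into 2 tracks.
Track A: 8, 16, 32, 64 — geometric with ratio 2.
Track B: 48, 49, 50 — arithmetic, step +1.
Term 9 comes from track A (its 5th entry): 128.

128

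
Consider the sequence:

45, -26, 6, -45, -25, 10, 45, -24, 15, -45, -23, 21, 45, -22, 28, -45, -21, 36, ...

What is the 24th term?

55

Split by position mod 3: positions 1, 4, 7, … form one track, and each other residue class forms its own.
Subsequence A is 45, -45, 45, -45, 45, -45, which is the oscillation 45·(−1)^(n+1).
Subsequence B is -26, -25, -24, -23, -22, -21, which is linear: a_n = -27 + n.
Subsequence C is 6, 10, 15, 21, 28, 36, which is triangular numbers starting at T_3.
Position 24 falls in subsequence C as its term 8, giving 55.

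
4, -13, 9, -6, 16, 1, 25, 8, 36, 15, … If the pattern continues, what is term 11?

49

Odd-indexed and even-indexed terms follow separate rules.
Stream A: 4, 9, 16, 25, 36 (consecutive squares n² from n = 2).
Stream B: -13, -6, 1, 8, 15 (arithmetic, step +7).
Position 11 falls in stream A as its term 6, giving 49.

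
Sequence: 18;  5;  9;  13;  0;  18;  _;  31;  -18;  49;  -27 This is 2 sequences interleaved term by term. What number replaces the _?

-9

The terms cycle through 2 interleaved subsequences.
Track A: 18, 9, 0, ?, -18, -27 (linear: a_n = 27 − 9·n).
Track B: 5, 13, 18, 31, 49 (a Fibonacci-like recurrence a_n = a_{n-1} + a_{n-2}).
Filling track A at index 4 by its rule yields -9.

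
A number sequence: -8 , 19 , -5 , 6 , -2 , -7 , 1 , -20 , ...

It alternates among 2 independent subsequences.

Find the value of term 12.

-46

Odd-indexed and even-indexed terms follow separate rules.
Stream A: -8, -5, -2, 1 (linear: a_n = -11 + 3·n).
Stream B: 19, 6, -7, -20 (subtracting 13 each time).
Term 12 comes from stream B (its 6th entry): -46.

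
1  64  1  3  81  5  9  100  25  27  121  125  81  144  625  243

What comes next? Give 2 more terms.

Split by position mod 3 into 3 tracks.
Track A is 1, 3, 9, 27, 81, 243, which is powers 3^0, 3^1, 3^2, ….
Track B is 64, 81, 100, 121, 144, which is consecutive squares n² from n = 8.
Track C is 1, 5, 25, 125, 625, which is geometric with ratio 5.
Position 17 → track B, term 6 = 169.
The 18th slot belongs to track C; its 6th term is 3125.

169, 3125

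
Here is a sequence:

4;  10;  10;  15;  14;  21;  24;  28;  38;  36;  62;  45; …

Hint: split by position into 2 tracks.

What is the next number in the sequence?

Taking every 2nd term gives 2 separate tracks.
Subsequence A: 4, 10, 14, 24, 38, 62. A Fibonacci-like recurrence a_n = a_{n-1} + a_{n-2}.
Subsequence B: 10, 15, 21, 28, 36, 45. Triangular numbers starting at T_4.
Position 13 falls in subsequence A as its term 7, giving 100.

100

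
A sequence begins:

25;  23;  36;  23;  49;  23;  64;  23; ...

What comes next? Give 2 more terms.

81, 23

Positions 1, 3, 5, … form one subsequence and positions 2, 4, 6, … form another.
Stream A: 25, 36, 49, 64 (consecutive squares n² from n = 5).
Stream B: 23, 23, 23, 23 (the constant sequence 23).
Position 9 → stream A, term 5 = 81.
Position 10 falls in stream B as its term 5, giving 23.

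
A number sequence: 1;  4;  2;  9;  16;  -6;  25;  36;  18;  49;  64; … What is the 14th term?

100

Reading positions in blocks of 3 reveals the pattern AAB — 2 tracks woven together.
Track A: 1, 4, 9, 16, 25, 36, 49, 64 — the squares 1², 2², 3², ….
Track B: 2, -6, 18 — multiplying by -3 each time.
Position 14 → track A, term 10 = 100.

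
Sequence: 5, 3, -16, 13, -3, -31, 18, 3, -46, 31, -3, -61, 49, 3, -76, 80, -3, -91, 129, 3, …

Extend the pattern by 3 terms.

Taking every 3rd term gives 3 separate tracks.
Track A: 5, 13, 18, 31, 49, 80, 129. Each term equals the sum of the previous two.
Track B: 3, -3, 3, -3, 3, -3, 3. Oscillating between 3 and -3.
Track C: -16, -31, -46, -61, -76, -91. Arithmetic, step −15.
The 21st slot belongs to track C; its 7th term is -106.
Term 22 comes from track A (its 8th entry): 209.
Position 23 falls in track B as its term 8, giving -3.

-106, 209, -3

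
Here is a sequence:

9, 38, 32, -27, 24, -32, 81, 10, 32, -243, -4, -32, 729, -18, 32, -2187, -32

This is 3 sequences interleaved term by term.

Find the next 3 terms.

The terms cycle through 3 interleaved subsequences.
Track A = 9, -27, 81, -243, 729, -2187: geometric with ratio -3.
Track B = 38, 24, 10, -4, -18, -32: linear: a_n = 52 − 14·n.
Track C = 32, -32, 32, -32, 32: the oscillation 32·(−1)^(n+1).
Term 18 comes from track C (its 6th entry): -32.
The 19th slot belongs to track A; its 7th term is 6561.
The 20th slot belongs to track B; its 7th term is -46.

-32, 6561, -46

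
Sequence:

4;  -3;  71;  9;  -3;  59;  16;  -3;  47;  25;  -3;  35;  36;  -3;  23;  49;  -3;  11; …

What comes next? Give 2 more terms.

Split by position mod 3 into 3 tracks.
Subsequence A: 4, 9, 16, 25, 36, 49 (perfect squares starting at 2²).
Subsequence B: -3, -3, -3, -3, -3, -3 (always -3).
Subsequence C: 71, 59, 47, 35, 23, 11 (arithmetic, step −12).
The 19th slot belongs to subsequence A; its 7th term is 64.
Term 20 comes from subsequence B (its 7th entry): -3.

64, -3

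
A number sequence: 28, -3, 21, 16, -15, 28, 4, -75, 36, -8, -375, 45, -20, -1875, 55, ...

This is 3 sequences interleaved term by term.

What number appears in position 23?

Split by position mod 3: positions 1, 4, 7, … form one track, and each other residue class forms its own.
Stream A: 28, 16, 4, -8, -20 — subtracting 12 each time.
Stream B: -3, -15, -75, -375, -1875 — multiplying by 5 each time.
Stream C: 21, 28, 36, 45, 55 — triangular numbers starting at T_6.
Position 23 falls in stream B as its term 8, giving -234375.

-234375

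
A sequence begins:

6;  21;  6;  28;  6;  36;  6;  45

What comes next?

Split by position mod 2 into 2 tracks.
Track A: 6, 6, 6, 6 (the constant sequence 6).
Track B: 21, 28, 36, 45 (triangular numbers starting at T_6).
Term 9 comes from track A (its 5th entry): 6.

6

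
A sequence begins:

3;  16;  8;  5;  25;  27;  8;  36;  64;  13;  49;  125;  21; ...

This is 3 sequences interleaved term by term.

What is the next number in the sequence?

Taking every 3rd term gives 3 separate tracks.
Track A: 3, 5, 8, 13, 21 — a Fibonacci-like recurrence a_n = a_{n-1} + a_{n-2}.
Track B: 16, 25, 36, 49 — perfect squares starting at 4².
Track C: 8, 27, 64, 125 — the cubes 2³, 3³, 4³, ….
Position 14 → track B, term 5 = 64.

64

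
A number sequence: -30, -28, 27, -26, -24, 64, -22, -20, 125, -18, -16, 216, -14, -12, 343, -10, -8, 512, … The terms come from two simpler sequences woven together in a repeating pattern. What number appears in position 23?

Positions follow the repeating pattern AAB; grouping by letter gives 2 tracks.
Subsequence A = -30, -28, -26, -24, -22, -20, -18, -16, -14, -12, -10, -8: arithmetic, step +2.
Subsequence B = 27, 64, 125, 216, 343, 512: consecutive cubes n³ from n = 3.
Position 23 falls in subsequence A as its term 16, giving 0.

0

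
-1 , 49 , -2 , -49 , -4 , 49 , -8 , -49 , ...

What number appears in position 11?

Odd-indexed and even-indexed terms follow separate rules.
Track A: -1, -2, -4, -8 (multiplying by 2 each time).
Track B: 49, -49, 49, -49 (alternating ±49).
Position 11 falls in track A as its term 6, giving -32.

-32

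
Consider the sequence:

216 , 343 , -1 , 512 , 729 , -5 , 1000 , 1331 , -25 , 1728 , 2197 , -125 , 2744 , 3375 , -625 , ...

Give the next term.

4096

Positions follow the repeating pattern AAB; grouping by letter gives 2 tracks.
Track A = 216, 343, 512, 729, 1000, 1331, 1728, 2197, 2744, 3375: the cubes 6³, 7³, 8³, ….
Track B = -1, -5, -25, -125, -625: geometric, ×5 each step.
The 16th slot belongs to track A; its 11th term is 4096.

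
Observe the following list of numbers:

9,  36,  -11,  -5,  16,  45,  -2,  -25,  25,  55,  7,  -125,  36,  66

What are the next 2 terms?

16, -625

Split by position mod 4: positions 1, 5, 9, … form one track, and each other residue class forms its own.
Track A is 9, 16, 25, 36, which is the squares 3², 4², 5², ….
Track B is 36, 45, 55, 66, which is the triangular numbers T_8, T_9, ….
Track C is -11, -2, 7, which is arithmetic, step +9.
Track D is -5, -25, -125, which is a geometric progression (common ratio 5).
Position 15 → track C, term 4 = 16.
Position 16 falls in track D as its term 4, giving -625.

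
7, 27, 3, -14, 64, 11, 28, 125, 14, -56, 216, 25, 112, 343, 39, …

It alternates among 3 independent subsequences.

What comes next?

-224

Taking every 3rd term gives 3 separate tracks.
Stream A: 7, -14, 28, -56, 112 (a geometric progression (common ratio -2)).
Stream B: 27, 64, 125, 216, 343 (consecutive cubes n³ from n = 3).
Stream C: 3, 11, 14, 25, 39 (Fibonacci-style (each term is the sum of the two before it)).
Position 16 → stream A, term 6 = -224.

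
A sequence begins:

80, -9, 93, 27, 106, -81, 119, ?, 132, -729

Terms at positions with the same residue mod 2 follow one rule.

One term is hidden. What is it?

243

Split by position mod 2 into 2 tracks.
Subsequence A: 80, 93, 106, 119, 132 — arithmetic with common difference +13.
Subsequence B: -9, 27, -81, ?, -729 — a geometric progression (common ratio -3).
The gap is subsequence B's term 4; the rule gives 243.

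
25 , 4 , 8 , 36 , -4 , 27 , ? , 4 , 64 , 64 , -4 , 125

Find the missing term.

49

Taking every 3rd term gives 3 separate tracks.
Track A: 25, 36, ?, 64 — consecutive squares n² from n = 5.
Track B: 4, -4, 4, -4 — oscillating between 4 and -4.
Track C: 8, 27, 64, 125 — perfect cubes starting at 2³.
Track A's pattern makes the blank 49.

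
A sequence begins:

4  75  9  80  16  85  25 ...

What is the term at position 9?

36

The terms cycle through 2 interleaved subsequences.
Subsequence A = 4, 9, 16, 25: perfect squares starting at 2².
Subsequence B = 75, 80, 85: arithmetic with common difference +5.
The 9th slot belongs to subsequence A; its 5th term is 36.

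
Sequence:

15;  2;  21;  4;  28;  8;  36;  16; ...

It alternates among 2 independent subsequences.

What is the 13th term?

Odd-indexed and even-indexed terms follow separate rules.
Track A: 15, 21, 28, 36 (the triangular numbers T_5, T_6, …).
Track B: 2, 4, 8, 16 (powers of 2).
Position 13 → track A, term 7 = 66.

66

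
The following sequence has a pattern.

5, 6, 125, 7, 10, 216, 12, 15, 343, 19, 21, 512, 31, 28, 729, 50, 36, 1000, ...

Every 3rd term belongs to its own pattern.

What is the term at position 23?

55

Split by position mod 3: positions 1, 4, 7, … form one track, and each other residue class forms its own.
Stream A is 5, 7, 12, 19, 31, 50, which is each term equals the sum of the previous two.
Stream B is 6, 10, 15, 21, 28, 36, which is the triangular numbers T_3, T_4, ….
Stream C is 125, 216, 343, 512, 729, 1000, which is perfect cubes starting at 5³.
Position 23 → stream B, term 8 = 55.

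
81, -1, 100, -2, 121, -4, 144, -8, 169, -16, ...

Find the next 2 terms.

Split by position mod 2 into 2 tracks.
Track A: 81, 100, 121, 144, 169 (consecutive squares n² from n = 9).
Track B: -1, -2, -4, -8, -16 (a geometric progression (common ratio 2)).
Position 11 → track A, term 6 = 196.
The 12th slot belongs to track B; its 6th term is -32.

196, -32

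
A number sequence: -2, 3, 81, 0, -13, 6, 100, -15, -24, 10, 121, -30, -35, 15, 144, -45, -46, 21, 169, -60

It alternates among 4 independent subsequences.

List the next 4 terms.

The terms cycle through 4 interleaved subsequences.
Track A: -2, -13, -24, -35, -46. Linear: a_n = 9 − 11·n.
Track B: 3, 6, 10, 15, 21. Triangular numbers n(n+1)/2 for n = 2, 3, ….
Track C: 81, 100, 121, 144, 169. Perfect squares starting at 9².
Track D: 0, -15, -30, -45, -60. Linear: a_n = 15 − 15·n.
Term 21 comes from track A (its 6th entry): -57.
Position 22 falls in track B as its term 6, giving 28.
Position 23 falls in track C as its term 6, giving 196.
The 24th slot belongs to track D; its 6th term is -75.

-57, 28, 196, -75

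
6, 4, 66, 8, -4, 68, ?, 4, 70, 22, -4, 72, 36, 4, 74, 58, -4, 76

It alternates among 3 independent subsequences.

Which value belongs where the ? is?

Split by position mod 3: positions 1, 4, 7, … form one track, and each other residue class forms its own.
Subsequence A: 6, 8, ?, 22, 36, 58 (Fibonacci-style (each term is the sum of the two before it)).
Subsequence B: 4, -4, 4, -4, 4, -4 (the oscillation 4·(−1)^(n+1)).
Subsequence C: 66, 68, 70, 72, 74, 76 (arithmetic, step +2).
The gap is subsequence A's term 3; the rule gives 14.

14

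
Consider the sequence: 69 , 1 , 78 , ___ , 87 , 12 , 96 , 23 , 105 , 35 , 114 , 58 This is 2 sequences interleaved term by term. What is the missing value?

11

The terms cycle through 2 interleaved subsequences.
Track A: 69, 78, 87, 96, 105, 114. Arithmetic, step +9.
Track B: 1, ?, 12, 23, 35, 58. Each term equals the sum of the previous two.
Filling track B at index 2 by its rule yields 11.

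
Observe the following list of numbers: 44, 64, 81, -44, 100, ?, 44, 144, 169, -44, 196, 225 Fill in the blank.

121

The slot pattern repeats as ABB (period 3), so there are 2 interleaved tracks.
Subsequence A: 44, -44, 44, -44 (alternating ±44).
Subsequence B: 64, 81, 100, ?, 144, 169, 196, 225 (consecutive squares n² from n = 8).
The gap is subsequence B's term 4; the rule gives 121.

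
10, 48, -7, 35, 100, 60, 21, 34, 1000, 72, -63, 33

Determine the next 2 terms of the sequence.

Split by position mod 4: positions 1, 5, 9, … form one track, and each other residue class forms its own.
Track A = 10, 100, 1000: successive powers of 10.
Track B = 48, 60, 72: linear: a_n = 36 + 12·n.
Track C = -7, 21, -63: a geometric progression (common ratio -3).
Track D = 35, 34, 33: linear: a_n = 36 − n.
Position 13 → track A, term 4 = 10000.
The 14th slot belongs to track B; its 4th term is 84.

10000, 84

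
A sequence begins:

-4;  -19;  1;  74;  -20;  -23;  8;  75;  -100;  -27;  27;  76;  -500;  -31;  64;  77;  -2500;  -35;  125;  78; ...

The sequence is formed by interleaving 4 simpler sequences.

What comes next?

-12500

Split by position mod 4: positions 1, 5, 9, … form one track, and each other residue class forms its own.
Track A: -4, -20, -100, -500, -2500. Multiplying by 5 each time.
Track B: -19, -23, -27, -31, -35. Arithmetic, step −4.
Track C: 1, 8, 27, 64, 125. Consecutive cubes n³ from n = 1.
Track D: 74, 75, 76, 77, 78. Linear: a_n = 73 + n.
Position 21 falls in track A as its term 6, giving -12500.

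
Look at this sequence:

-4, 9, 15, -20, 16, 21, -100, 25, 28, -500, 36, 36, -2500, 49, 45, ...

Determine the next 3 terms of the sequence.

-12500, 64, 55

Taking every 3rd term gives 3 separate tracks.
Subsequence A: -4, -20, -100, -500, -2500 (geometric with ratio 5).
Subsequence B: 9, 16, 25, 36, 49 (consecutive squares n² from n = 3).
Subsequence C: 15, 21, 28, 36, 45 (triangular numbers n(n+1)/2 for n = 5, 6, …).
Position 16 falls in subsequence A as its term 6, giving -12500.
Position 17 → subsequence B, term 6 = 64.
Position 18 → subsequence C, term 6 = 55.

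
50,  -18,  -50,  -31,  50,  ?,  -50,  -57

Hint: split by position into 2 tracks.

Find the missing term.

Positions 1, 3, 5, … form one subsequence and positions 2, 4, 6, … form another.
Subsequence A is 50, -50, 50, -50, which is alternating ±50.
Subsequence B is -18, -31, ?, -57, which is subtracting 13 each time.
Subsequence B's pattern makes the blank -44.

-44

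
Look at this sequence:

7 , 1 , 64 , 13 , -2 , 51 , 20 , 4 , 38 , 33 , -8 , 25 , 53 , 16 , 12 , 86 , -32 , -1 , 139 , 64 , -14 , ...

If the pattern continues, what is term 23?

-128

Split by position mod 3: positions 1, 4, 7, … form one track, and each other residue class forms its own.
Stream A: 7, 13, 20, 33, 53, 86, 139. A Fibonacci-like recurrence a_n = a_{n-1} + a_{n-2}.
Stream B: 1, -2, 4, -8, 16, -32, 64. Geometric with ratio -2.
Stream C: 64, 51, 38, 25, 12, -1, -14. Linear: a_n = 77 − 13·n.
Position 23 falls in stream B as its term 8, giving -128.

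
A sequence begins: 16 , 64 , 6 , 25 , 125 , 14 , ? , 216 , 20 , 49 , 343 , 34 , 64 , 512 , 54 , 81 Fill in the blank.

36

Split by position mod 3 into 3 tracks.
Track A = 16, 25, ?, 49, 64, 81: consecutive squares n² from n = 4.
Track B = 64, 125, 216, 343, 512: perfect cubes starting at 4³.
Track C = 6, 14, 20, 34, 54: each term equals the sum of the previous two.
Filling track A at index 3 by its rule yields 36.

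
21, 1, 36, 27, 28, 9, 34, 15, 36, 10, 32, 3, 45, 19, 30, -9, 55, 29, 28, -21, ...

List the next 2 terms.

66, 48

Split by position mod 4: positions 1, 5, 9, … form one track, and each other residue class forms its own.
Subsequence A = 21, 28, 36, 45, 55: the triangular numbers T_6, T_7, ….
Subsequence B = 1, 9, 10, 19, 29: each term equals the sum of the previous two.
Subsequence C = 36, 34, 32, 30, 28: linear: a_n = 38 − 2·n.
Subsequence D = 27, 15, 3, -9, -21: arithmetic, step −12.
Position 21 → subsequence A, term 6 = 66.
Position 22 → subsequence B, term 6 = 48.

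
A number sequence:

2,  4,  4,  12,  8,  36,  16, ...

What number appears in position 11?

The terms cycle through 2 interleaved subsequences.
Stream A is 2, 4, 8, 16, which is powers of 2.
Stream B is 4, 12, 36, which is geometric with ratio 3.
The 11th slot belongs to stream A; its 6th term is 64.

64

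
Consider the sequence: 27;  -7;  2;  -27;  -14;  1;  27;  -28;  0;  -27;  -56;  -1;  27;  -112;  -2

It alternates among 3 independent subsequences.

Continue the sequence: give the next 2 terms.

Read the sequence 3 terms at a time; column i is its own pattern.
Stream A: 27, -27, 27, -27, 27. The oscillation 27·(−1)^(n+1).
Stream B: -7, -14, -28, -56, -112. Geometric with ratio 2.
Stream C: 2, 1, 0, -1, -2. Arithmetic with common difference −1.
Position 16 falls in stream A as its term 6, giving -27.
Position 17 → stream B, term 6 = -224.

-27, -224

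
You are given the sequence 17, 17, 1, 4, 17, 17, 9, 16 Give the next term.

The slot pattern repeats as AABB (period 4), so there are 2 interleaved tracks.
Track A = 17, 17, 17, 17: constant 17.
Track B = 1, 4, 9, 16: consecutive squares n² from n = 1.
Position 9 falls in track A as its term 5, giving 17.

17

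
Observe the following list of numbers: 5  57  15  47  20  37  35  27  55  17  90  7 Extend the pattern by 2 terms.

Split by position mod 2 into 2 tracks.
Subsequence A = 5, 15, 20, 35, 55, 90: each term equals the sum of the previous two.
Subsequence B = 57, 47, 37, 27, 17, 7: linear: a_n = 67 − 10·n.
Position 13 falls in subsequence A as its term 7, giving 145.
The 14th slot belongs to subsequence B; its 7th term is -3.

145, -3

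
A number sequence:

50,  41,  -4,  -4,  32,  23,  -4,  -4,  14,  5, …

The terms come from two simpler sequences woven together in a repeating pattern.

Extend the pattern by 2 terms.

-4, -4

The slot pattern repeats as AABB (period 4), so there are 2 interleaved tracks.
Track A = 50, 41, 32, 23, 14, 5: arithmetic, step −9.
Track B = -4, -4, -4, -4: constant -4.
The 11th slot belongs to track B; its 5th term is -4.
Position 12 falls in track B as its term 6, giving -4.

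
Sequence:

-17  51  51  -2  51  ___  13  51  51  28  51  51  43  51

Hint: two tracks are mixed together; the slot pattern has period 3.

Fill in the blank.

Positions follow the repeating pattern ABB; grouping by letter gives 2 tracks.
Track A: -17, -2, 13, 28, 43 (adding 15 each time).
Track B: 51, 51, 51, ?, 51, 51, 51, 51, 51 (constant 51).
Track B's pattern makes the blank 51.

51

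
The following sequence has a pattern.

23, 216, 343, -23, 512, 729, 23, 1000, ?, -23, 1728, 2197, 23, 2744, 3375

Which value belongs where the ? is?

1331

Reading positions in blocks of 3 reveals the pattern ABB — 2 tracks woven together.
Subsequence A = 23, -23, 23, -23, 23: the oscillation 23·(−1)^(n+1).
Subsequence B = 216, 343, 512, 729, 1000, ?, 1728, 2197, 2744, 3375: the cubes 6³, 7³, 8³, ….
Filling subsequence B at index 6 by its rule yields 1331.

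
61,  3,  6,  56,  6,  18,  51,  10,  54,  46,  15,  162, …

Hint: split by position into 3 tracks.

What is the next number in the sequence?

Read the sequence 3 terms at a time; column i is its own pattern.
Track A = 61, 56, 51, 46: linear: a_n = 66 − 5·n.
Track B = 3, 6, 10, 15: triangular numbers n(n+1)/2 for n = 2, 3, ….
Track C = 6, 18, 54, 162: multiplying by 3 each time.
The 13th slot belongs to track A; its 5th term is 41.

41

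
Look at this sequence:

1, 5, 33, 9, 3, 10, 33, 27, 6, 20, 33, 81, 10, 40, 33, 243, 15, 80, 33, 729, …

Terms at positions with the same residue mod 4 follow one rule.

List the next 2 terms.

21, 160

Split by position mod 4: positions 1, 5, 9, … form one track, and each other residue class forms its own.
Stream A is 1, 3, 6, 10, 15, which is triangular numbers starting at T_1.
Stream B is 5, 10, 20, 40, 80, which is a geometric progression (common ratio 2).
Stream C is 33, 33, 33, 33, 33, which is the constant sequence 33.
Stream D is 9, 27, 81, 243, 729, which is powers 3^2, 3^3, 3^4, ….
Position 21 falls in stream A as its term 6, giving 21.
Position 22 falls in stream B as its term 6, giving 160.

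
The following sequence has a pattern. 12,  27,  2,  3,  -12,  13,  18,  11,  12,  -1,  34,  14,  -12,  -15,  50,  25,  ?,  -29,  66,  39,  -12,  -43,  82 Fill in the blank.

12

Split by position mod 4 into 4 tracks.
Track A: 12, -12, 12, -12, ?, -12 (alternating ±12).
Track B: 27, 13, -1, -15, -29, -43 (arithmetic, step −14).
Track C: 2, 18, 34, 50, 66, 82 (adding 16 each time).
Track D: 3, 11, 14, 25, 39 (a Fibonacci-like recurrence a_n = a_{n-1} + a_{n-2}).
So the missing entry in track A is 12.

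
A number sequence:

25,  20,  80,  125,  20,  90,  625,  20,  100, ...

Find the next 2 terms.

3125, 20

Split by position mod 3: positions 1, 4, 7, … form one track, and each other residue class forms its own.
Stream A = 25, 125, 625: successive powers of 5.
Stream B = 20, 20, 20: the constant sequence 20.
Stream C = 80, 90, 100: arithmetic with common difference +10.
Position 10 → stream A, term 4 = 3125.
The 11th slot belongs to stream B; its 4th term is 20.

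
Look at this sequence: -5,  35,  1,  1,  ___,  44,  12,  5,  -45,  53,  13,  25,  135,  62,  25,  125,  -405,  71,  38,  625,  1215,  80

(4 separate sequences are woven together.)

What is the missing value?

15

Split by position mod 4 into 4 tracks.
Track A: -5, ?, -45, 135, -405, 1215. A geometric progression (common ratio -3).
Track B: 35, 44, 53, 62, 71, 80. Arithmetic, step +9.
Track C: 1, 12, 13, 25, 38. Fibonacci-style (each term is the sum of the two before it).
Track D: 1, 5, 25, 125, 625. Powers 5^0, 5^1, 5^2, ….
So the missing entry in track A is 15.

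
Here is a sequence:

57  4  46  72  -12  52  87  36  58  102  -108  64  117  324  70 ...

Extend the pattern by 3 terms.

132, -972, 76

The terms cycle through 3 interleaved subsequences.
Track A: 57, 72, 87, 102, 117 (linear: a_n = 42 + 15·n).
Track B: 4, -12, 36, -108, 324 (a geometric progression (common ratio -3)).
Track C: 46, 52, 58, 64, 70 (adding 6 each time).
Position 16 → track A, term 6 = 132.
Position 17 → track B, term 6 = -972.
The 18th slot belongs to track C; its 6th term is 76.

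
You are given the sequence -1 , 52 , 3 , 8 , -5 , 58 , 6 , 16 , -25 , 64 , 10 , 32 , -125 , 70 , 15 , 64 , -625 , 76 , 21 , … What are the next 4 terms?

128, -3125, 82, 28

The terms cycle through 4 interleaved subsequences.
Subsequence A: -1, -5, -25, -125, -625. A geometric progression (common ratio 5).
Subsequence B: 52, 58, 64, 70, 76. Linear: a_n = 46 + 6·n.
Subsequence C: 3, 6, 10, 15, 21. The triangular numbers T_2, T_3, ….
Subsequence D: 8, 16, 32, 64. Successive powers of 2.
Position 20 falls in subsequence D as its term 5, giving 128.
Position 21 → subsequence A, term 6 = -3125.
Term 22 comes from subsequence B (its 6th entry): 82.
Position 23 falls in subsequence C as its term 6, giving 28.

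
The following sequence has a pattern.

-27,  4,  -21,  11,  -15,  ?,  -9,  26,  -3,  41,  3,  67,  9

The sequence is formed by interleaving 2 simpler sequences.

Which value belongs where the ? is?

15

Split by position mod 2 into 2 tracks.
Stream A: -27, -21, -15, -9, -3, 3, 9 — arithmetic with common difference +6.
Stream B: 4, 11, ?, 26, 41, 67 — each term equals the sum of the previous two.
So the missing entry in stream B is 15.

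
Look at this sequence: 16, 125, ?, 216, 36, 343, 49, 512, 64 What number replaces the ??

25

Odd-indexed and even-indexed terms follow separate rules.
Track A is 16, ?, 36, 49, 64, which is consecutive squares n² from n = 4.
Track B is 125, 216, 343, 512, which is perfect cubes starting at 5³.
So the missing entry in track A is 25.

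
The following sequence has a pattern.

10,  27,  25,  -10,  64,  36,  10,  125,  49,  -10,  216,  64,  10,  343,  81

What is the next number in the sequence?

The terms cycle through 3 interleaved subsequences.
Subsequence A: 10, -10, 10, -10, 10 — oscillating between 10 and -10.
Subsequence B: 27, 64, 125, 216, 343 — perfect cubes starting at 3³.
Subsequence C: 25, 36, 49, 64, 81 — perfect squares starting at 5².
The 16th slot belongs to subsequence A; its 6th term is -10.

-10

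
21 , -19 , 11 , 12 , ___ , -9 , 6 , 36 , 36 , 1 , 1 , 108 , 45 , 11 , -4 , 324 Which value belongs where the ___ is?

Taking every 4th term gives 4 separate tracks.
Subsequence A is 21, ?, 36, 45, which is triangular numbers n(n+1)/2 for n = 6, 7, ….
Subsequence B is -19, -9, 1, 11, which is arithmetic with common difference +10.
Subsequence C is 11, 6, 1, -4, which is arithmetic, step −5.
Subsequence D is 12, 36, 108, 324, which is multiplying by 3 each time.
So the missing entry in subsequence A is 28.

28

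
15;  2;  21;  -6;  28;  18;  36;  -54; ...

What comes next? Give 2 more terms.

The terms cycle through 2 interleaved subsequences.
Track A: 15, 21, 28, 36 (triangular numbers starting at T_5).
Track B: 2, -6, 18, -54 (geometric with ratio -3).
Term 9 comes from track A (its 5th entry): 45.
Position 10 falls in track B as its term 5, giving 162.

45, 162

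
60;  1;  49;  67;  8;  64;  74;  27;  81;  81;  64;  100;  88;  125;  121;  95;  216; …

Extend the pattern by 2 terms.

144, 102

Split by position mod 3: positions 1, 4, 7, … form one track, and each other residue class forms its own.
Track A is 60, 67, 74, 81, 88, 95, which is linear: a_n = 53 + 7·n.
Track B is 1, 8, 27, 64, 125, 216, which is the cubes 1³, 2³, 3³, ….
Track C is 49, 64, 81, 100, 121, which is the squares 7², 8², 9², ….
Position 18 → track C, term 6 = 144.
Position 19 → track A, term 7 = 102.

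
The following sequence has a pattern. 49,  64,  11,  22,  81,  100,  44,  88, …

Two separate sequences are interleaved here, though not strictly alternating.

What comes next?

121

The slot pattern repeats as AABB (period 4), so there are 2 interleaved tracks.
Subsequence A: 49, 64, 81, 100. The squares 7², 8², 9², ….
Subsequence B: 11, 22, 44, 88. Multiplying by 2 each time.
Position 9 → subsequence A, term 5 = 121.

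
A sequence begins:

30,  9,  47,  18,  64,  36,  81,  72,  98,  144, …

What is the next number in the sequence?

Split by position mod 2 into 2 tracks.
Track A: 30, 47, 64, 81, 98 — arithmetic with common difference +17.
Track B: 9, 18, 36, 72, 144 — geometric with ratio 2.
Position 11 → track A, term 6 = 115.

115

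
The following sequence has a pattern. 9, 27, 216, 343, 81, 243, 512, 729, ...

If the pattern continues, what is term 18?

Reading positions in blocks of 4 reveals the pattern AABB — 2 tracks woven together.
Track A = 9, 27, 81, 243: powers of 3.
Track B = 216, 343, 512, 729: consecutive cubes n³ from n = 6.
Position 18 → track A, term 10 = 177147.

177147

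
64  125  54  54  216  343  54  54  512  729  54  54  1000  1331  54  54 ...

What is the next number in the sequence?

1728

Positions follow the repeating pattern AABB; grouping by letter gives 2 tracks.
Track A: 64, 125, 216, 343, 512, 729, 1000, 1331 (consecutive cubes n³ from n = 4).
Track B: 54, 54, 54, 54, 54, 54, 54, 54 (constant 54).
The 17th slot belongs to track A; its 9th term is 1728.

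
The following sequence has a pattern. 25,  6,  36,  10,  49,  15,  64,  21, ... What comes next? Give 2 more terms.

Split by position mod 2 into 2 tracks.
Subsequence A = 25, 36, 49, 64: perfect squares starting at 5².
Subsequence B = 6, 10, 15, 21: the triangular numbers T_3, T_4, ….
Term 9 comes from subsequence A (its 5th entry): 81.
Position 10 falls in subsequence B as its term 5, giving 28.

81, 28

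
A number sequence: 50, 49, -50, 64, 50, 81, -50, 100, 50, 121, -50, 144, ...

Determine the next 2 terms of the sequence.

Split by position mod 2 into 2 tracks.
Stream A: 50, -50, 50, -50, 50, -50. Alternating ±50.
Stream B: 49, 64, 81, 100, 121, 144. The squares 7², 8², 9², ….
Position 13 → stream A, term 7 = 50.
Position 14 → stream B, term 7 = 169.

50, 169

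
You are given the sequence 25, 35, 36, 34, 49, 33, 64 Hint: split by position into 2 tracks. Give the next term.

Odd-indexed and even-indexed terms follow separate rules.
Subsequence A: 25, 36, 49, 64. The squares 5², 6², 7², ….
Subsequence B: 35, 34, 33. Linear: a_n = 36 − n.
Position 8 → subsequence B, term 4 = 32.

32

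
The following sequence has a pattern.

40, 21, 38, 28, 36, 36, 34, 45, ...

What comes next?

The terms cycle through 2 interleaved subsequences.
Track A: 40, 38, 36, 34 (arithmetic, step −2).
Track B: 21, 28, 36, 45 (triangular numbers starting at T_6).
Position 9 → track A, term 5 = 32.

32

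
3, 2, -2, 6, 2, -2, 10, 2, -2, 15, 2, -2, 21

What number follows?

Reading positions in blocks of 3 reveals the pattern ABB — 2 tracks woven together.
Track A = 3, 6, 10, 15, 21: triangular numbers starting at T_2.
Track B = 2, -2, 2, -2, 2, -2, 2, -2: the oscillation 2·(−1)^(n+1).
Position 14 → track B, term 9 = 2.

2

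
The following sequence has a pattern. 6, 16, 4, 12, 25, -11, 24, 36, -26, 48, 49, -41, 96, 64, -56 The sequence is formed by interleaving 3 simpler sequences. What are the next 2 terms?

192, 81

Split by position mod 3: positions 1, 4, 7, … form one track, and each other residue class forms its own.
Stream A: 6, 12, 24, 48, 96 — geometric, ×2 each step.
Stream B: 16, 25, 36, 49, 64 — perfect squares starting at 4².
Stream C: 4, -11, -26, -41, -56 — linear: a_n = 19 − 15·n.
The 16th slot belongs to stream A; its 6th term is 192.
Position 17 falls in stream B as its term 6, giving 81.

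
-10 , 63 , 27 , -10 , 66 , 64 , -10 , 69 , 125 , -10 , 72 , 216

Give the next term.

-10

The terms cycle through 3 interleaved subsequences.
Track A = -10, -10, -10, -10: constant -10.
Track B = 63, 66, 69, 72: arithmetic, step +3.
Track C = 27, 64, 125, 216: the cubes 3³, 4³, 5³, ….
Position 13 falls in track A as its term 5, giving -10.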